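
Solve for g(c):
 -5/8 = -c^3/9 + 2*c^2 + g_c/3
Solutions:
 g(c) = C1 + c^4/12 - 2*c^3 - 15*c/8


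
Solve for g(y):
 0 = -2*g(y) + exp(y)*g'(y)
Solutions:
 g(y) = C1*exp(-2*exp(-y))


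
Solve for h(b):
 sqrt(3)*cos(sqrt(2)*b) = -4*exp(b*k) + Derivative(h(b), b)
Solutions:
 h(b) = C1 + sqrt(6)*sin(sqrt(2)*b)/2 + 4*exp(b*k)/k


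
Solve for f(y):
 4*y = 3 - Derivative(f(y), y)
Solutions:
 f(y) = C1 - 2*y^2 + 3*y


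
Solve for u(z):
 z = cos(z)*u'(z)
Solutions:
 u(z) = C1 + Integral(z/cos(z), z)


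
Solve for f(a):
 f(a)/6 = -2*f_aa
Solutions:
 f(a) = C1*sin(sqrt(3)*a/6) + C2*cos(sqrt(3)*a/6)


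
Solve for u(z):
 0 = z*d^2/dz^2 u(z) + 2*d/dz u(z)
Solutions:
 u(z) = C1 + C2/z


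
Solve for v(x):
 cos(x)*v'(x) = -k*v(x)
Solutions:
 v(x) = C1*exp(k*(log(sin(x) - 1) - log(sin(x) + 1))/2)


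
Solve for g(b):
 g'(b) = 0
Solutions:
 g(b) = C1


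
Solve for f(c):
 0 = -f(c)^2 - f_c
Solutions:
 f(c) = 1/(C1 + c)


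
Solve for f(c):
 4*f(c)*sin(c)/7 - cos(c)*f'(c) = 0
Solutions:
 f(c) = C1/cos(c)^(4/7)


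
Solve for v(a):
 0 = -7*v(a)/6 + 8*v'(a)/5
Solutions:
 v(a) = C1*exp(35*a/48)


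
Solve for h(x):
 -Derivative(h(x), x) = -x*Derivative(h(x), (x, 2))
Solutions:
 h(x) = C1 + C2*x^2


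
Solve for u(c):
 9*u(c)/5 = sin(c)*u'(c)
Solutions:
 u(c) = C1*(cos(c) - 1)^(9/10)/(cos(c) + 1)^(9/10)


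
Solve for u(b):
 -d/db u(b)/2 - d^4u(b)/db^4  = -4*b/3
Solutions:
 u(b) = C1 + C4*exp(-2^(2/3)*b/2) + 4*b^2/3 + (C2*sin(2^(2/3)*sqrt(3)*b/4) + C3*cos(2^(2/3)*sqrt(3)*b/4))*exp(2^(2/3)*b/4)


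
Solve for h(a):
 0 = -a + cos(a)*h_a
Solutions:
 h(a) = C1 + Integral(a/cos(a), a)


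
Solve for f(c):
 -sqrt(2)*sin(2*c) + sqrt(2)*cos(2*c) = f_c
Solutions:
 f(c) = C1 + sin(2*c + pi/4)


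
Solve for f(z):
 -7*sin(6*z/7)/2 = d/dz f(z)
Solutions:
 f(z) = C1 + 49*cos(6*z/7)/12


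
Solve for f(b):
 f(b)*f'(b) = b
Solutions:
 f(b) = -sqrt(C1 + b^2)
 f(b) = sqrt(C1 + b^2)


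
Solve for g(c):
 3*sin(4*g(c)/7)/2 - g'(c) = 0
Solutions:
 -3*c/2 + 7*log(cos(4*g(c)/7) - 1)/8 - 7*log(cos(4*g(c)/7) + 1)/8 = C1


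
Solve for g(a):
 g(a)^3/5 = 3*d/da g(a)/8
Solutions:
 g(a) = -sqrt(30)*sqrt(-1/(C1 + 8*a))/2
 g(a) = sqrt(30)*sqrt(-1/(C1 + 8*a))/2


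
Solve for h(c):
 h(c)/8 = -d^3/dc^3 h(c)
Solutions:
 h(c) = C3*exp(-c/2) + (C1*sin(sqrt(3)*c/4) + C2*cos(sqrt(3)*c/4))*exp(c/4)


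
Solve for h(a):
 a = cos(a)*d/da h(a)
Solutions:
 h(a) = C1 + Integral(a/cos(a), a)


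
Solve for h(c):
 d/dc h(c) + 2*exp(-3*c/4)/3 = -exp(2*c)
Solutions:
 h(c) = C1 - exp(2*c)/2 + 8*exp(-3*c/4)/9


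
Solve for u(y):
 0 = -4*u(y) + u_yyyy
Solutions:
 u(y) = C1*exp(-sqrt(2)*y) + C2*exp(sqrt(2)*y) + C3*sin(sqrt(2)*y) + C4*cos(sqrt(2)*y)


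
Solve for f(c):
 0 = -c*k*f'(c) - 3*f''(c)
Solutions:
 f(c) = Piecewise((-sqrt(6)*sqrt(pi)*C1*erf(sqrt(6)*c*sqrt(k)/6)/(2*sqrt(k)) - C2, (k > 0) | (k < 0)), (-C1*c - C2, True))


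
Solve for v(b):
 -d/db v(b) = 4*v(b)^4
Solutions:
 v(b) = (-3^(2/3) - 3*3^(1/6)*I)*(1/(C1 + 4*b))^(1/3)/6
 v(b) = (-3^(2/3) + 3*3^(1/6)*I)*(1/(C1 + 4*b))^(1/3)/6
 v(b) = (1/(C1 + 12*b))^(1/3)


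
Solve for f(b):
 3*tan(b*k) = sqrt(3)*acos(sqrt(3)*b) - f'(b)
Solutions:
 f(b) = C1 + sqrt(3)*(b*acos(sqrt(3)*b) - sqrt(3)*sqrt(1 - 3*b^2)/3) - 3*Piecewise((-log(cos(b*k))/k, Ne(k, 0)), (0, True))


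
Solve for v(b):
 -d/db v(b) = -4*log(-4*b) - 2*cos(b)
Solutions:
 v(b) = C1 + 4*b*log(-b) - 4*b + 8*b*log(2) + 2*sin(b)


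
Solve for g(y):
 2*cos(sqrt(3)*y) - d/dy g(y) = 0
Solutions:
 g(y) = C1 + 2*sqrt(3)*sin(sqrt(3)*y)/3


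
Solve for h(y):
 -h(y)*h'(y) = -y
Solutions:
 h(y) = -sqrt(C1 + y^2)
 h(y) = sqrt(C1 + y^2)


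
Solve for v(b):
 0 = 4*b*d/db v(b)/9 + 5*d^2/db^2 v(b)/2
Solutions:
 v(b) = C1 + C2*erf(2*sqrt(5)*b/15)


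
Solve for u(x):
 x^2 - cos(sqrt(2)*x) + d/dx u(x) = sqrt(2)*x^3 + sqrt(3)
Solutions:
 u(x) = C1 + sqrt(2)*x^4/4 - x^3/3 + sqrt(3)*x + sqrt(2)*sin(sqrt(2)*x)/2


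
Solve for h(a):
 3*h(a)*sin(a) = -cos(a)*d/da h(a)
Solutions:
 h(a) = C1*cos(a)^3


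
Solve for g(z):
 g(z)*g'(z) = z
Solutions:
 g(z) = -sqrt(C1 + z^2)
 g(z) = sqrt(C1 + z^2)


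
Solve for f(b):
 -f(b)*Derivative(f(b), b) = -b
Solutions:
 f(b) = -sqrt(C1 + b^2)
 f(b) = sqrt(C1 + b^2)


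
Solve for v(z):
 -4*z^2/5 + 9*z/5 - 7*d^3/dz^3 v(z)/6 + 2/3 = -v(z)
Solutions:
 v(z) = C3*exp(6^(1/3)*7^(2/3)*z/7) + 4*z^2/5 - 9*z/5 + (C1*sin(2^(1/3)*3^(5/6)*7^(2/3)*z/14) + C2*cos(2^(1/3)*3^(5/6)*7^(2/3)*z/14))*exp(-6^(1/3)*7^(2/3)*z/14) - 2/3


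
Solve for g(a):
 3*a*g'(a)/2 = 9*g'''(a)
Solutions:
 g(a) = C1 + Integral(C2*airyai(6^(2/3)*a/6) + C3*airybi(6^(2/3)*a/6), a)


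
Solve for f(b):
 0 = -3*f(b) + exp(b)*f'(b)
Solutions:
 f(b) = C1*exp(-3*exp(-b))


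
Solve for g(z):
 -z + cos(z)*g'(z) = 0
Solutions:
 g(z) = C1 + Integral(z/cos(z), z)


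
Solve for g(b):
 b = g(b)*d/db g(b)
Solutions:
 g(b) = -sqrt(C1 + b^2)
 g(b) = sqrt(C1 + b^2)


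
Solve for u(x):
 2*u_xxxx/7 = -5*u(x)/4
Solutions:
 u(x) = (C1*sin(2^(3/4)*35^(1/4)*x/4) + C2*cos(2^(3/4)*35^(1/4)*x/4))*exp(-2^(3/4)*35^(1/4)*x/4) + (C3*sin(2^(3/4)*35^(1/4)*x/4) + C4*cos(2^(3/4)*35^(1/4)*x/4))*exp(2^(3/4)*35^(1/4)*x/4)


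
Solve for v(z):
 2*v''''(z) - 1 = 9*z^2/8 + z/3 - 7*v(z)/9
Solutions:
 v(z) = 81*z^2/56 + 3*z/7 + (C1*sin(14^(1/4)*sqrt(3)*z/6) + C2*cos(14^(1/4)*sqrt(3)*z/6))*exp(-14^(1/4)*sqrt(3)*z/6) + (C3*sin(14^(1/4)*sqrt(3)*z/6) + C4*cos(14^(1/4)*sqrt(3)*z/6))*exp(14^(1/4)*sqrt(3)*z/6) + 9/7


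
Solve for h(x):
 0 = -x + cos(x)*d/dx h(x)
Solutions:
 h(x) = C1 + Integral(x/cos(x), x)


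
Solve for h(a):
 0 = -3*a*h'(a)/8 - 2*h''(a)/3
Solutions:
 h(a) = C1 + C2*erf(3*sqrt(2)*a/8)


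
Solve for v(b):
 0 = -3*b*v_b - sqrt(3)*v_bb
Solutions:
 v(b) = C1 + C2*erf(sqrt(2)*3^(1/4)*b/2)


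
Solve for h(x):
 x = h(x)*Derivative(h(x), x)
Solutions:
 h(x) = -sqrt(C1 + x^2)
 h(x) = sqrt(C1 + x^2)


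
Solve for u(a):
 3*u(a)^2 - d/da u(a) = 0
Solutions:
 u(a) = -1/(C1 + 3*a)


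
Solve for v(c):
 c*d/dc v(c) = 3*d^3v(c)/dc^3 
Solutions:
 v(c) = C1 + Integral(C2*airyai(3^(2/3)*c/3) + C3*airybi(3^(2/3)*c/3), c)


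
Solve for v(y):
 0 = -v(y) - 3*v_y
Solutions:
 v(y) = C1*exp(-y/3)


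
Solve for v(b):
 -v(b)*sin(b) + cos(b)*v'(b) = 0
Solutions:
 v(b) = C1/cos(b)


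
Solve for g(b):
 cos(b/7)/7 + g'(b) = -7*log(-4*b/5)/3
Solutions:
 g(b) = C1 - 7*b*log(-b)/3 - 5*b*log(2) + b*log(10)/3 + 7*b/3 + 2*b*log(5) - sin(b/7)


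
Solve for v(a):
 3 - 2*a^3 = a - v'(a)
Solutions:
 v(a) = C1 + a^4/2 + a^2/2 - 3*a


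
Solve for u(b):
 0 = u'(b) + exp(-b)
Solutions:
 u(b) = C1 + exp(-b)


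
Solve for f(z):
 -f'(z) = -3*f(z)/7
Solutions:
 f(z) = C1*exp(3*z/7)


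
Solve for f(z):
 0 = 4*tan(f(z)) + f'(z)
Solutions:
 f(z) = pi - asin(C1*exp(-4*z))
 f(z) = asin(C1*exp(-4*z))


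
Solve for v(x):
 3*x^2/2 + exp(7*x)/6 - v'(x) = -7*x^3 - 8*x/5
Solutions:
 v(x) = C1 + 7*x^4/4 + x^3/2 + 4*x^2/5 + exp(7*x)/42


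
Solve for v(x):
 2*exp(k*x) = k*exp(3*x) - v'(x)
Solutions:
 v(x) = C1 + k*exp(3*x)/3 - 2*exp(k*x)/k


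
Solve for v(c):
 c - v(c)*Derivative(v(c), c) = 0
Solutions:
 v(c) = -sqrt(C1 + c^2)
 v(c) = sqrt(C1 + c^2)


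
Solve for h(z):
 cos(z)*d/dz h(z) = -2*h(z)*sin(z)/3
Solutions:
 h(z) = C1*cos(z)^(2/3)


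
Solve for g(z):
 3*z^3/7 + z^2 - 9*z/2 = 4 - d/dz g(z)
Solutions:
 g(z) = C1 - 3*z^4/28 - z^3/3 + 9*z^2/4 + 4*z


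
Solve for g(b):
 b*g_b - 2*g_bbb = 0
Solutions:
 g(b) = C1 + Integral(C2*airyai(2^(2/3)*b/2) + C3*airybi(2^(2/3)*b/2), b)


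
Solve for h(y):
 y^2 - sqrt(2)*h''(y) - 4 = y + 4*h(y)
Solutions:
 h(y) = C1*sin(2^(3/4)*y) + C2*cos(2^(3/4)*y) + y^2/4 - y/4 - 1 - sqrt(2)/8


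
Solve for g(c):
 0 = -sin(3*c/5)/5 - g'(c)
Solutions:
 g(c) = C1 + cos(3*c/5)/3


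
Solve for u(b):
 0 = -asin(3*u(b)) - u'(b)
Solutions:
 Integral(1/asin(3*_y), (_y, u(b))) = C1 - b


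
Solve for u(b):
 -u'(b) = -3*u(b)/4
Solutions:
 u(b) = C1*exp(3*b/4)


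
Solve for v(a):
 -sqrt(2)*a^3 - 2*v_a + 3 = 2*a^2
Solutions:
 v(a) = C1 - sqrt(2)*a^4/8 - a^3/3 + 3*a/2


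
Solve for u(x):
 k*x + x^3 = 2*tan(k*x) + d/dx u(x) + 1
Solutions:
 u(x) = C1 + k*x^2/2 + x^4/4 - x - 2*Piecewise((-log(cos(k*x))/k, Ne(k, 0)), (0, True))


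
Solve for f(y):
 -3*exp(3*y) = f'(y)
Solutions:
 f(y) = C1 - exp(3*y)


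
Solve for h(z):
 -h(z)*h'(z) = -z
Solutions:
 h(z) = -sqrt(C1 + z^2)
 h(z) = sqrt(C1 + z^2)


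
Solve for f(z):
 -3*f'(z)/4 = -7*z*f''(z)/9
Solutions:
 f(z) = C1 + C2*z^(55/28)


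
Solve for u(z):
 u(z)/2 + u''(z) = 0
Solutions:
 u(z) = C1*sin(sqrt(2)*z/2) + C2*cos(sqrt(2)*z/2)


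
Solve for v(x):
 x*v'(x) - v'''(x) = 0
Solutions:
 v(x) = C1 + Integral(C2*airyai(x) + C3*airybi(x), x)


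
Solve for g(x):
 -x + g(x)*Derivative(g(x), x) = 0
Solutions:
 g(x) = -sqrt(C1 + x^2)
 g(x) = sqrt(C1 + x^2)


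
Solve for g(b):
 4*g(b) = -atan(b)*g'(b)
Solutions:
 g(b) = C1*exp(-4*Integral(1/atan(b), b))


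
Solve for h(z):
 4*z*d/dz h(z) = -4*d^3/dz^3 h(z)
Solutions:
 h(z) = C1 + Integral(C2*airyai(-z) + C3*airybi(-z), z)


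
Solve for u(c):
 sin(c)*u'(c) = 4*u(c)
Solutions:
 u(c) = C1*(cos(c)^2 - 2*cos(c) + 1)/(cos(c)^2 + 2*cos(c) + 1)


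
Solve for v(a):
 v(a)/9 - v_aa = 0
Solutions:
 v(a) = C1*exp(-a/3) + C2*exp(a/3)


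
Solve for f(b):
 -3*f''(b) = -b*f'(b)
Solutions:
 f(b) = C1 + C2*erfi(sqrt(6)*b/6)


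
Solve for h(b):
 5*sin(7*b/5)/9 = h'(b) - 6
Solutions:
 h(b) = C1 + 6*b - 25*cos(7*b/5)/63


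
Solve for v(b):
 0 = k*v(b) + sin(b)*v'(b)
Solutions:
 v(b) = C1*exp(k*(-log(cos(b) - 1) + log(cos(b) + 1))/2)


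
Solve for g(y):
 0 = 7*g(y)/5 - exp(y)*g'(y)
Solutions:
 g(y) = C1*exp(-7*exp(-y)/5)


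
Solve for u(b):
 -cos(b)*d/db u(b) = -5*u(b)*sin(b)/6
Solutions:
 u(b) = C1/cos(b)^(5/6)


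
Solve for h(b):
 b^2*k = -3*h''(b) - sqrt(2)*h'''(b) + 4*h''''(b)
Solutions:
 h(b) = C1 + C2*b + C3*exp(-sqrt(2)*b/2) + C4*exp(3*sqrt(2)*b/4) - b^4*k/36 + sqrt(2)*b^3*k/27 - 14*b^2*k/27


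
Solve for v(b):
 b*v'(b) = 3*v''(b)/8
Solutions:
 v(b) = C1 + C2*erfi(2*sqrt(3)*b/3)


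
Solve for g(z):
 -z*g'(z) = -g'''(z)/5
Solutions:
 g(z) = C1 + Integral(C2*airyai(5^(1/3)*z) + C3*airybi(5^(1/3)*z), z)


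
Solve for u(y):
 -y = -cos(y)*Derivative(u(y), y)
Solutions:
 u(y) = C1 + Integral(y/cos(y), y)


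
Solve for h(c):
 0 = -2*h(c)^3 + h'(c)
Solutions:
 h(c) = -sqrt(2)*sqrt(-1/(C1 + 2*c))/2
 h(c) = sqrt(2)*sqrt(-1/(C1 + 2*c))/2


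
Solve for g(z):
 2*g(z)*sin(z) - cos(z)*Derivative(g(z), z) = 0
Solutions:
 g(z) = C1/cos(z)^2


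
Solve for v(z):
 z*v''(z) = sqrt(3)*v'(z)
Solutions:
 v(z) = C1 + C2*z^(1 + sqrt(3))


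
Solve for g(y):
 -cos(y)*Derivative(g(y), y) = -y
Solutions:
 g(y) = C1 + Integral(y/cos(y), y)


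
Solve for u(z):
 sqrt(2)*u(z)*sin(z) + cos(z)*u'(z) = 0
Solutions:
 u(z) = C1*cos(z)^(sqrt(2))


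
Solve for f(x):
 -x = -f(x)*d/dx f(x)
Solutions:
 f(x) = -sqrt(C1 + x^2)
 f(x) = sqrt(C1 + x^2)


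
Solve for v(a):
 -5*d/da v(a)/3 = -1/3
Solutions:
 v(a) = C1 + a/5


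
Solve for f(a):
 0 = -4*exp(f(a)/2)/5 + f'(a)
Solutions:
 f(a) = 2*log(-1/(C1 + 4*a)) + 2*log(10)


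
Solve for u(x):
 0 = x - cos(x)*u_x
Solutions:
 u(x) = C1 + Integral(x/cos(x), x)


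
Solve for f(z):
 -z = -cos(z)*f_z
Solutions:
 f(z) = C1 + Integral(z/cos(z), z)


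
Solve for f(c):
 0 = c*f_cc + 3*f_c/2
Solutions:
 f(c) = C1 + C2/sqrt(c)


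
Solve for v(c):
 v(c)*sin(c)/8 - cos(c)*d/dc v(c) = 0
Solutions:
 v(c) = C1/cos(c)^(1/8)


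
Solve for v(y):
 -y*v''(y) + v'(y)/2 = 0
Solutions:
 v(y) = C1 + C2*y^(3/2)


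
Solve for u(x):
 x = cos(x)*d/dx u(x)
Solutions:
 u(x) = C1 + Integral(x/cos(x), x)


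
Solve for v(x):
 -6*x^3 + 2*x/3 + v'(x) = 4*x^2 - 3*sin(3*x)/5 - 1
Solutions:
 v(x) = C1 + 3*x^4/2 + 4*x^3/3 - x^2/3 - x + cos(3*x)/5


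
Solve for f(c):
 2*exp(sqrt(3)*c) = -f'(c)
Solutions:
 f(c) = C1 - 2*sqrt(3)*exp(sqrt(3)*c)/3


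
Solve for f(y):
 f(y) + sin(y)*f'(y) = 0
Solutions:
 f(y) = C1*sqrt(cos(y) + 1)/sqrt(cos(y) - 1)


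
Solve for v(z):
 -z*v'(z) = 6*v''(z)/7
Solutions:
 v(z) = C1 + C2*erf(sqrt(21)*z/6)


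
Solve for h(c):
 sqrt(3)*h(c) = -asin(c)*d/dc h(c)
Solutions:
 h(c) = C1*exp(-sqrt(3)*Integral(1/asin(c), c))


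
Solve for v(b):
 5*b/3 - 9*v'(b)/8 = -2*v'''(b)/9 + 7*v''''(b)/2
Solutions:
 v(b) = C1 + C2*exp(b*(64/(1701*sqrt(26037537) + 8679691)^(1/3) + 16 + (1701*sqrt(26037537) + 8679691)^(1/3))/756)*sin(sqrt(3)*b*(-(1701*sqrt(26037537) + 8679691)^(1/3) + 64/(1701*sqrt(26037537) + 8679691)^(1/3))/756) + C3*exp(b*(64/(1701*sqrt(26037537) + 8679691)^(1/3) + 16 + (1701*sqrt(26037537) + 8679691)^(1/3))/756)*cos(sqrt(3)*b*(-(1701*sqrt(26037537) + 8679691)^(1/3) + 64/(1701*sqrt(26037537) + 8679691)^(1/3))/756) + C4*exp(b*(-(1701*sqrt(26037537) + 8679691)^(1/3) - 64/(1701*sqrt(26037537) + 8679691)^(1/3) + 8)/378) + 20*b^2/27


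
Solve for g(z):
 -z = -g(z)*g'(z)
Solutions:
 g(z) = -sqrt(C1 + z^2)
 g(z) = sqrt(C1 + z^2)


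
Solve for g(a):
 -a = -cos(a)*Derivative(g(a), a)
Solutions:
 g(a) = C1 + Integral(a/cos(a), a)


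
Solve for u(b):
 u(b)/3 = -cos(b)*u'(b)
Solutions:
 u(b) = C1*(sin(b) - 1)^(1/6)/(sin(b) + 1)^(1/6)


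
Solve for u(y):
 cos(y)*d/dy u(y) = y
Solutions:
 u(y) = C1 + Integral(y/cos(y), y)


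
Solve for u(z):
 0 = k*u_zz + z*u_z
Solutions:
 u(z) = C1 + C2*sqrt(k)*erf(sqrt(2)*z*sqrt(1/k)/2)


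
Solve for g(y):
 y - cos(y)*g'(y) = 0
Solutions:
 g(y) = C1 + Integral(y/cos(y), y)


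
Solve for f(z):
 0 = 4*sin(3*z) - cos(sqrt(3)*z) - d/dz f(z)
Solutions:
 f(z) = C1 - sqrt(3)*sin(sqrt(3)*z)/3 - 4*cos(3*z)/3


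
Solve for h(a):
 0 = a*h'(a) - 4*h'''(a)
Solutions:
 h(a) = C1 + Integral(C2*airyai(2^(1/3)*a/2) + C3*airybi(2^(1/3)*a/2), a)


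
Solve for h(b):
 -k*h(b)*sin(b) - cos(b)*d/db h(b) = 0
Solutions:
 h(b) = C1*exp(k*log(cos(b)))


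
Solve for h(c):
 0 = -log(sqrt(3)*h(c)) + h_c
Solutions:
 -2*Integral(1/(2*log(_y) + log(3)), (_y, h(c))) = C1 - c


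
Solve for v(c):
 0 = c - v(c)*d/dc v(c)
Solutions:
 v(c) = -sqrt(C1 + c^2)
 v(c) = sqrt(C1 + c^2)


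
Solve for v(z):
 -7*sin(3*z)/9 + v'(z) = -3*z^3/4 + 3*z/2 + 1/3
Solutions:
 v(z) = C1 - 3*z^4/16 + 3*z^2/4 + z/3 - 7*cos(3*z)/27


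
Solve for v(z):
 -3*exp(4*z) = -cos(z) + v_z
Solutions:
 v(z) = C1 - 3*exp(4*z)/4 + sin(z)


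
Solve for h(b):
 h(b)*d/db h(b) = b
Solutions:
 h(b) = -sqrt(C1 + b^2)
 h(b) = sqrt(C1 + b^2)


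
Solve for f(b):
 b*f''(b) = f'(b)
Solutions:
 f(b) = C1 + C2*b^2


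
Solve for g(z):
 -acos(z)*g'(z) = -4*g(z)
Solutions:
 g(z) = C1*exp(4*Integral(1/acos(z), z))


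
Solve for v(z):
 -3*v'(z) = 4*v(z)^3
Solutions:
 v(z) = -sqrt(6)*sqrt(-1/(C1 - 4*z))/2
 v(z) = sqrt(6)*sqrt(-1/(C1 - 4*z))/2


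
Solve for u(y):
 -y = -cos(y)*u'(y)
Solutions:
 u(y) = C1 + Integral(y/cos(y), y)


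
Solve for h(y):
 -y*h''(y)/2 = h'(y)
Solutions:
 h(y) = C1 + C2/y


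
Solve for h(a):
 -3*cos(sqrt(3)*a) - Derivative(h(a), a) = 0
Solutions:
 h(a) = C1 - sqrt(3)*sin(sqrt(3)*a)


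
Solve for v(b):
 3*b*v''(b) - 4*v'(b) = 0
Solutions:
 v(b) = C1 + C2*b^(7/3)


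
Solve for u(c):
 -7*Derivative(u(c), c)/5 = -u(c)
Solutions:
 u(c) = C1*exp(5*c/7)


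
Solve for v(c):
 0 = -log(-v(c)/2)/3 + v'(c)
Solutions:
 -3*Integral(1/(log(-_y) - log(2)), (_y, v(c))) = C1 - c


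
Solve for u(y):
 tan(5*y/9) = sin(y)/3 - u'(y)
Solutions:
 u(y) = C1 + 9*log(cos(5*y/9))/5 - cos(y)/3


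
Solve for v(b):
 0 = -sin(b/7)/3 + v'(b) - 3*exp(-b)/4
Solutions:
 v(b) = C1 - 7*cos(b/7)/3 - 3*exp(-b)/4


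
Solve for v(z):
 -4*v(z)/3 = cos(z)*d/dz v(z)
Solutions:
 v(z) = C1*(sin(z) - 1)^(2/3)/(sin(z) + 1)^(2/3)


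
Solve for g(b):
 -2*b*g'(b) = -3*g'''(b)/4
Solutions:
 g(b) = C1 + Integral(C2*airyai(2*3^(2/3)*b/3) + C3*airybi(2*3^(2/3)*b/3), b)


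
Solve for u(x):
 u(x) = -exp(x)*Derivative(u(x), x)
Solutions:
 u(x) = C1*exp(exp(-x))


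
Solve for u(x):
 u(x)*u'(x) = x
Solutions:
 u(x) = -sqrt(C1 + x^2)
 u(x) = sqrt(C1 + x^2)


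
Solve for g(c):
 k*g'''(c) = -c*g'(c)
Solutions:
 g(c) = C1 + Integral(C2*airyai(c*(-1/k)^(1/3)) + C3*airybi(c*(-1/k)^(1/3)), c)


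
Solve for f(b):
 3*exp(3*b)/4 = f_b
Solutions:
 f(b) = C1 + exp(3*b)/4


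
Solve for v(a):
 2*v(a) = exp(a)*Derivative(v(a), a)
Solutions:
 v(a) = C1*exp(-2*exp(-a))


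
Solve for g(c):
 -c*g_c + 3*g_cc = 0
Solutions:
 g(c) = C1 + C2*erfi(sqrt(6)*c/6)


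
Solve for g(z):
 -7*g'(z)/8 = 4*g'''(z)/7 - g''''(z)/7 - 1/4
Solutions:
 g(z) = C1 + C2*exp(z*(-2^(2/3)*(21*sqrt(10113) + 2347)^(1/3) - 128*2^(1/3)/(21*sqrt(10113) + 2347)^(1/3) + 32)/24)*sin(2^(1/3)*sqrt(3)*z*(-2^(1/3)*(21*sqrt(10113) + 2347)^(1/3) + 128/(21*sqrt(10113) + 2347)^(1/3))/24) + C3*exp(z*(-2^(2/3)*(21*sqrt(10113) + 2347)^(1/3) - 128*2^(1/3)/(21*sqrt(10113) + 2347)^(1/3) + 32)/24)*cos(2^(1/3)*sqrt(3)*z*(-2^(1/3)*(21*sqrt(10113) + 2347)^(1/3) + 128/(21*sqrt(10113) + 2347)^(1/3))/24) + C4*exp(z*(128*2^(1/3)/(21*sqrt(10113) + 2347)^(1/3) + 16 + 2^(2/3)*(21*sqrt(10113) + 2347)^(1/3))/12) + 2*z/7


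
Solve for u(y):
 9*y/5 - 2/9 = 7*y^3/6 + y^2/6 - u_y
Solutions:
 u(y) = C1 + 7*y^4/24 + y^3/18 - 9*y^2/10 + 2*y/9


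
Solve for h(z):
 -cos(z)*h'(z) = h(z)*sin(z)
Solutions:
 h(z) = C1*cos(z)


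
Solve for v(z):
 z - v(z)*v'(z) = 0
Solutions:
 v(z) = -sqrt(C1 + z^2)
 v(z) = sqrt(C1 + z^2)


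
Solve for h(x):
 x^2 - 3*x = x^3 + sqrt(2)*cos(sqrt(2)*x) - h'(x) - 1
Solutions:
 h(x) = C1 + x^4/4 - x^3/3 + 3*x^2/2 - x + sin(sqrt(2)*x)


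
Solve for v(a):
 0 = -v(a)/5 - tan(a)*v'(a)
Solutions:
 v(a) = C1/sin(a)^(1/5)


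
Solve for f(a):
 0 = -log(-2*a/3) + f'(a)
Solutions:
 f(a) = C1 + a*log(-a) + a*(-log(3) - 1 + log(2))


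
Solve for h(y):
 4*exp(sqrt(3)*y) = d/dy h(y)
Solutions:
 h(y) = C1 + 4*sqrt(3)*exp(sqrt(3)*y)/3


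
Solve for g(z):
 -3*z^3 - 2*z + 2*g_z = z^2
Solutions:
 g(z) = C1 + 3*z^4/8 + z^3/6 + z^2/2


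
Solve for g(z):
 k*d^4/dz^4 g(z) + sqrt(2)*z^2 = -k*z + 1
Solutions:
 g(z) = C1 + C2*z + C3*z^2 + C4*z^3 - z^5/120 - sqrt(2)*z^6/(360*k) + z^4/(24*k)


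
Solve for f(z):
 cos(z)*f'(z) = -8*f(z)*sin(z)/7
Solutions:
 f(z) = C1*cos(z)^(8/7)


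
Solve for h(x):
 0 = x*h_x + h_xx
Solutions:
 h(x) = C1 + C2*erf(sqrt(2)*x/2)


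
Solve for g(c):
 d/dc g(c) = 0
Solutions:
 g(c) = C1


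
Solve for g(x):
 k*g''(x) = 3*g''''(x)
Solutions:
 g(x) = C1 + C2*x + C3*exp(-sqrt(3)*sqrt(k)*x/3) + C4*exp(sqrt(3)*sqrt(k)*x/3)


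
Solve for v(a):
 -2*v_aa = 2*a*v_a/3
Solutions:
 v(a) = C1 + C2*erf(sqrt(6)*a/6)


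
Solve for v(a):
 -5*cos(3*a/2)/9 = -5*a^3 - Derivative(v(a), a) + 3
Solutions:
 v(a) = C1 - 5*a^4/4 + 3*a + 10*sin(3*a/2)/27


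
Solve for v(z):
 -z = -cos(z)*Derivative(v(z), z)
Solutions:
 v(z) = C1 + Integral(z/cos(z), z)


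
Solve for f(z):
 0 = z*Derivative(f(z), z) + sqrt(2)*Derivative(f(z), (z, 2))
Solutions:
 f(z) = C1 + C2*erf(2^(1/4)*z/2)


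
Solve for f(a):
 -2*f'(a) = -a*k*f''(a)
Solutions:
 f(a) = C1 + a^(((re(k) + 2)*re(k) + im(k)^2)/(re(k)^2 + im(k)^2))*(C2*sin(2*log(a)*Abs(im(k))/(re(k)^2 + im(k)^2)) + C3*cos(2*log(a)*im(k)/(re(k)^2 + im(k)^2)))


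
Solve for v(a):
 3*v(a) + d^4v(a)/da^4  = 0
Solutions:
 v(a) = (C1*sin(sqrt(2)*3^(1/4)*a/2) + C2*cos(sqrt(2)*3^(1/4)*a/2))*exp(-sqrt(2)*3^(1/4)*a/2) + (C3*sin(sqrt(2)*3^(1/4)*a/2) + C4*cos(sqrt(2)*3^(1/4)*a/2))*exp(sqrt(2)*3^(1/4)*a/2)


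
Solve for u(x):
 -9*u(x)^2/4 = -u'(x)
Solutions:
 u(x) = -4/(C1 + 9*x)


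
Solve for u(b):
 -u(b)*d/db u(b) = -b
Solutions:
 u(b) = -sqrt(C1 + b^2)
 u(b) = sqrt(C1 + b^2)


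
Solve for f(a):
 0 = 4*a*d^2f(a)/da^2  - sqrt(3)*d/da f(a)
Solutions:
 f(a) = C1 + C2*a^(sqrt(3)/4 + 1)


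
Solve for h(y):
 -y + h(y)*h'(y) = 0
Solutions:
 h(y) = -sqrt(C1 + y^2)
 h(y) = sqrt(C1 + y^2)


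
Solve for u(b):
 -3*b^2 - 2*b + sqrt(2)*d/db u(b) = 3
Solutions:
 u(b) = C1 + sqrt(2)*b^3/2 + sqrt(2)*b^2/2 + 3*sqrt(2)*b/2


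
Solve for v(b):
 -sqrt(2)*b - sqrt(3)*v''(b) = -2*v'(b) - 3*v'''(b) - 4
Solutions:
 v(b) = C1 + sqrt(2)*b^2/4 - 2*b + sqrt(6)*b/4 + (C2*sin(sqrt(21)*b/6) + C3*cos(sqrt(21)*b/6))*exp(sqrt(3)*b/6)


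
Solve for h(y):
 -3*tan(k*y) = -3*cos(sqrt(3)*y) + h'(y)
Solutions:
 h(y) = C1 - 3*Piecewise((-log(cos(k*y))/k, Ne(k, 0)), (0, True)) + sqrt(3)*sin(sqrt(3)*y)


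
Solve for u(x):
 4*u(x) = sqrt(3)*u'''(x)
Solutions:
 u(x) = C3*exp(2^(2/3)*3^(5/6)*x/3) + (C1*sin(2^(2/3)*3^(1/3)*x/2) + C2*cos(2^(2/3)*3^(1/3)*x/2))*exp(-2^(2/3)*3^(5/6)*x/6)


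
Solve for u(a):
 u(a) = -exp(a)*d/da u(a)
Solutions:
 u(a) = C1*exp(exp(-a))


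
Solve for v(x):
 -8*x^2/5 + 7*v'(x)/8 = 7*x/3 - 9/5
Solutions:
 v(x) = C1 + 64*x^3/105 + 4*x^2/3 - 72*x/35


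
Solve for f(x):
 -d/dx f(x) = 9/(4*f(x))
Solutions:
 f(x) = -sqrt(C1 - 18*x)/2
 f(x) = sqrt(C1 - 18*x)/2


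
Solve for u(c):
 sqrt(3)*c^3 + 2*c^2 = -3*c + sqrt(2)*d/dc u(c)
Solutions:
 u(c) = C1 + sqrt(6)*c^4/8 + sqrt(2)*c^3/3 + 3*sqrt(2)*c^2/4


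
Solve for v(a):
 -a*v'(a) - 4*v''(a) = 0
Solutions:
 v(a) = C1 + C2*erf(sqrt(2)*a/4)


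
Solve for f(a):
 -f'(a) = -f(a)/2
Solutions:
 f(a) = C1*exp(a/2)


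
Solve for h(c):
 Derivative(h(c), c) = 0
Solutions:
 h(c) = C1


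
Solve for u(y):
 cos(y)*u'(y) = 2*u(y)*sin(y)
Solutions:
 u(y) = C1/cos(y)^2


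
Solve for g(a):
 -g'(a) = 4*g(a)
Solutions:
 g(a) = C1*exp(-4*a)


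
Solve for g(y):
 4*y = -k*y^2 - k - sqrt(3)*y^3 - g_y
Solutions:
 g(y) = C1 - k*y^3/3 - k*y - sqrt(3)*y^4/4 - 2*y^2


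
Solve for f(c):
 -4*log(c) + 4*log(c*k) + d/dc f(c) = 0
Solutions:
 f(c) = C1 - 4*c*log(k)


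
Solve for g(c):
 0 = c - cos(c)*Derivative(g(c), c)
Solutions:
 g(c) = C1 + Integral(c/cos(c), c)


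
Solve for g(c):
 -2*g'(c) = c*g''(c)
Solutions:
 g(c) = C1 + C2/c


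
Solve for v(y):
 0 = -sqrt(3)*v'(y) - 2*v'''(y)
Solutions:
 v(y) = C1 + C2*sin(sqrt(2)*3^(1/4)*y/2) + C3*cos(sqrt(2)*3^(1/4)*y/2)


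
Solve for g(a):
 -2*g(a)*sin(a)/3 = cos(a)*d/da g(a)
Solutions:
 g(a) = C1*cos(a)^(2/3)


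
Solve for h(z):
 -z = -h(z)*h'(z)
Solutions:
 h(z) = -sqrt(C1 + z^2)
 h(z) = sqrt(C1 + z^2)


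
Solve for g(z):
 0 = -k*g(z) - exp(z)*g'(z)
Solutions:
 g(z) = C1*exp(k*exp(-z))


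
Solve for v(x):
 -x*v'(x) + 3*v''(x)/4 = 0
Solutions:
 v(x) = C1 + C2*erfi(sqrt(6)*x/3)


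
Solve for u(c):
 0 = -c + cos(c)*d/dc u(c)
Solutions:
 u(c) = C1 + Integral(c/cos(c), c)


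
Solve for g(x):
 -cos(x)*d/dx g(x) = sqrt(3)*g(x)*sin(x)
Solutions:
 g(x) = C1*cos(x)^(sqrt(3))


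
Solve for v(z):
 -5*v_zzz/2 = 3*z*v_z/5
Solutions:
 v(z) = C1 + Integral(C2*airyai(-30^(1/3)*z/5) + C3*airybi(-30^(1/3)*z/5), z)


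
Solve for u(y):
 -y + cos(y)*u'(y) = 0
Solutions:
 u(y) = C1 + Integral(y/cos(y), y)


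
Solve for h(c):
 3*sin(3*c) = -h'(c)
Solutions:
 h(c) = C1 + cos(3*c)


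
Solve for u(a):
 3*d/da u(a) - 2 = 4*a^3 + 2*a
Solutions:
 u(a) = C1 + a^4/3 + a^2/3 + 2*a/3


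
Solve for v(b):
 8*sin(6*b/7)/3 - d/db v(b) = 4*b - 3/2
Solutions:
 v(b) = C1 - 2*b^2 + 3*b/2 - 28*cos(6*b/7)/9


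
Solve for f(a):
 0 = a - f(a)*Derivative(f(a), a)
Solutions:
 f(a) = -sqrt(C1 + a^2)
 f(a) = sqrt(C1 + a^2)


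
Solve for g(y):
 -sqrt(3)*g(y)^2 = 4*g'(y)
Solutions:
 g(y) = 4/(C1 + sqrt(3)*y)


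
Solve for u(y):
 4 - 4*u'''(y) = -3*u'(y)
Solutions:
 u(y) = C1 + C2*exp(-sqrt(3)*y/2) + C3*exp(sqrt(3)*y/2) - 4*y/3


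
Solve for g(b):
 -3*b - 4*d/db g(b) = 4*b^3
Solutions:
 g(b) = C1 - b^4/4 - 3*b^2/8


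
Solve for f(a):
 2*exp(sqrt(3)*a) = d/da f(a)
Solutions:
 f(a) = C1 + 2*sqrt(3)*exp(sqrt(3)*a)/3


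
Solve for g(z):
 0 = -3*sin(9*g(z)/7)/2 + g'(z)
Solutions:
 -3*z/2 + 7*log(cos(9*g(z)/7) - 1)/18 - 7*log(cos(9*g(z)/7) + 1)/18 = C1


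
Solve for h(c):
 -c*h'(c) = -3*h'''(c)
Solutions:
 h(c) = C1 + Integral(C2*airyai(3^(2/3)*c/3) + C3*airybi(3^(2/3)*c/3), c)


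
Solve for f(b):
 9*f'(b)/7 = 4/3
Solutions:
 f(b) = C1 + 28*b/27


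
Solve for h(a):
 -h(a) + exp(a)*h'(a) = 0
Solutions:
 h(a) = C1*exp(-exp(-a))


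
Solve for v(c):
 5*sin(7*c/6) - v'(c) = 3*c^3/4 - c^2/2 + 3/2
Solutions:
 v(c) = C1 - 3*c^4/16 + c^3/6 - 3*c/2 - 30*cos(7*c/6)/7


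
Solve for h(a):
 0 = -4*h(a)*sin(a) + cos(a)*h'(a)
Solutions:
 h(a) = C1/cos(a)^4


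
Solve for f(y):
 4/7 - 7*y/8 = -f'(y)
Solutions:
 f(y) = C1 + 7*y^2/16 - 4*y/7


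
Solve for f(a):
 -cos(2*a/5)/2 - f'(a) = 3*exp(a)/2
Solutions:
 f(a) = C1 - 3*exp(a)/2 - 5*sin(2*a/5)/4


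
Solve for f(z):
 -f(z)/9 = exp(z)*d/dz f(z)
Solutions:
 f(z) = C1*exp(exp(-z)/9)


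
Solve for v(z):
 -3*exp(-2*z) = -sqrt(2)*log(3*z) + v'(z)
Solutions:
 v(z) = C1 + sqrt(2)*z*log(z) + sqrt(2)*z*(-1 + log(3)) + 3*exp(-2*z)/2


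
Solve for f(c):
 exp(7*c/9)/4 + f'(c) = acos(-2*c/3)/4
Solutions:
 f(c) = C1 + c*acos(-2*c/3)/4 + sqrt(9 - 4*c^2)/8 - 9*exp(7*c/9)/28


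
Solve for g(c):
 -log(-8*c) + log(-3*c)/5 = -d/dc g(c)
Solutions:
 g(c) = C1 + 4*c*log(-c)/5 + c*(-4/5 - log(3)/5 + 3*log(2))


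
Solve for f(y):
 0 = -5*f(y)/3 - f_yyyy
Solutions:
 f(y) = (C1*sin(sqrt(2)*3^(3/4)*5^(1/4)*y/6) + C2*cos(sqrt(2)*3^(3/4)*5^(1/4)*y/6))*exp(-sqrt(2)*3^(3/4)*5^(1/4)*y/6) + (C3*sin(sqrt(2)*3^(3/4)*5^(1/4)*y/6) + C4*cos(sqrt(2)*3^(3/4)*5^(1/4)*y/6))*exp(sqrt(2)*3^(3/4)*5^(1/4)*y/6)


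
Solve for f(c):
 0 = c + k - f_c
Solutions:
 f(c) = C1 + c^2/2 + c*k


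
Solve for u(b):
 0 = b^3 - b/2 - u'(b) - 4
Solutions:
 u(b) = C1 + b^4/4 - b^2/4 - 4*b


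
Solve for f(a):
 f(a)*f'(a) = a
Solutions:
 f(a) = -sqrt(C1 + a^2)
 f(a) = sqrt(C1 + a^2)


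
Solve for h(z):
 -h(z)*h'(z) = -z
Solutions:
 h(z) = -sqrt(C1 + z^2)
 h(z) = sqrt(C1 + z^2)


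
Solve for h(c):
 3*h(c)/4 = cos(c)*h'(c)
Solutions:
 h(c) = C1*(sin(c) + 1)^(3/8)/(sin(c) - 1)^(3/8)


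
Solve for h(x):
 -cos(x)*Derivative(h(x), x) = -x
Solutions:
 h(x) = C1 + Integral(x/cos(x), x)


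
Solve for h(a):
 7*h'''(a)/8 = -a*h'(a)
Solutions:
 h(a) = C1 + Integral(C2*airyai(-2*7^(2/3)*a/7) + C3*airybi(-2*7^(2/3)*a/7), a)


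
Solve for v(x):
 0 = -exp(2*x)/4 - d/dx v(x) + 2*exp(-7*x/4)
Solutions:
 v(x) = C1 - exp(2*x)/8 - 8*exp(-7*x/4)/7


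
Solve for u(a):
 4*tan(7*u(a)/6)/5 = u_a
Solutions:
 u(a) = -6*asin(C1*exp(14*a/15))/7 + 6*pi/7
 u(a) = 6*asin(C1*exp(14*a/15))/7


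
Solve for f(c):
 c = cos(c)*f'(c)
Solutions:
 f(c) = C1 + Integral(c/cos(c), c)


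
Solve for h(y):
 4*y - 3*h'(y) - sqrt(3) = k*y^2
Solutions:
 h(y) = C1 - k*y^3/9 + 2*y^2/3 - sqrt(3)*y/3


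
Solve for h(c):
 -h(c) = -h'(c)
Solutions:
 h(c) = C1*exp(c)


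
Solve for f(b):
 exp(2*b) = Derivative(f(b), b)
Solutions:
 f(b) = C1 + exp(2*b)/2


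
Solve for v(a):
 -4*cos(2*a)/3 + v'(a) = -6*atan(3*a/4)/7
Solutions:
 v(a) = C1 - 6*a*atan(3*a/4)/7 + 4*log(9*a^2 + 16)/7 + 2*sin(2*a)/3


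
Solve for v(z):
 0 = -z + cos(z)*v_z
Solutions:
 v(z) = C1 + Integral(z/cos(z), z)


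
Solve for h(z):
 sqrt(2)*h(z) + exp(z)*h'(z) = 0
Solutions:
 h(z) = C1*exp(sqrt(2)*exp(-z))


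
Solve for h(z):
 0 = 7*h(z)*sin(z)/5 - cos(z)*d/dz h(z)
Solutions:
 h(z) = C1/cos(z)^(7/5)


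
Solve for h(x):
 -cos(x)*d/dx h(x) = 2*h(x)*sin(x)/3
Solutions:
 h(x) = C1*cos(x)^(2/3)


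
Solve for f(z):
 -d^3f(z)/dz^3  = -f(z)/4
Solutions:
 f(z) = C3*exp(2^(1/3)*z/2) + (C1*sin(2^(1/3)*sqrt(3)*z/4) + C2*cos(2^(1/3)*sqrt(3)*z/4))*exp(-2^(1/3)*z/4)


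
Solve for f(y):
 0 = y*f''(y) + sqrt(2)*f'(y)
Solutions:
 f(y) = C1 + C2*y^(1 - sqrt(2))


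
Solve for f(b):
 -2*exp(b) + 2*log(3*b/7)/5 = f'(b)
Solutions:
 f(b) = C1 + 2*b*log(b)/5 + 2*b*(-log(7) - 1 + log(3))/5 - 2*exp(b)


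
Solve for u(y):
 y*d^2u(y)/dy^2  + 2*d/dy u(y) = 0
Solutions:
 u(y) = C1 + C2/y


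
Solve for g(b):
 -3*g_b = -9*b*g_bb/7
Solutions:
 g(b) = C1 + C2*b^(10/3)


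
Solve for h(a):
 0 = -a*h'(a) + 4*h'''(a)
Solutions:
 h(a) = C1 + Integral(C2*airyai(2^(1/3)*a/2) + C3*airybi(2^(1/3)*a/2), a)


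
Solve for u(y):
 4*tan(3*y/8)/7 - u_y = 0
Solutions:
 u(y) = C1 - 32*log(cos(3*y/8))/21


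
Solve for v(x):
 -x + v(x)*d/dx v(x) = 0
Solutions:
 v(x) = -sqrt(C1 + x^2)
 v(x) = sqrt(C1 + x^2)


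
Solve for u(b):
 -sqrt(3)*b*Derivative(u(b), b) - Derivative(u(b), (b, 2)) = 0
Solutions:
 u(b) = C1 + C2*erf(sqrt(2)*3^(1/4)*b/2)


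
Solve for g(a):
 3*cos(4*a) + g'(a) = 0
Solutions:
 g(a) = C1 - 3*sin(4*a)/4


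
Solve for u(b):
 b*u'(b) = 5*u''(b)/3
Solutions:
 u(b) = C1 + C2*erfi(sqrt(30)*b/10)


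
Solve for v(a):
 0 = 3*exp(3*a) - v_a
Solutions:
 v(a) = C1 + exp(3*a)


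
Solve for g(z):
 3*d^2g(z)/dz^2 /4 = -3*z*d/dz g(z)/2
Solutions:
 g(z) = C1 + C2*erf(z)


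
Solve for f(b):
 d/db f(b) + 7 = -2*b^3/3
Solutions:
 f(b) = C1 - b^4/6 - 7*b


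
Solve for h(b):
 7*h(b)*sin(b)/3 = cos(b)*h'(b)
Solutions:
 h(b) = C1/cos(b)^(7/3)


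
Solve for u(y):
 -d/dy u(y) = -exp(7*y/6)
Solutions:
 u(y) = C1 + 6*exp(7*y/6)/7


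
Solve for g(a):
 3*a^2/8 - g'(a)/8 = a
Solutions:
 g(a) = C1 + a^3 - 4*a^2


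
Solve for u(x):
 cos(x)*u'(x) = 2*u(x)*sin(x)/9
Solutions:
 u(x) = C1/cos(x)^(2/9)


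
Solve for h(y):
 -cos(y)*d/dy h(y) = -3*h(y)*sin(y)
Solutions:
 h(y) = C1/cos(y)^3


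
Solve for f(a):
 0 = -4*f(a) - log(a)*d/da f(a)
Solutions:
 f(a) = C1*exp(-4*li(a))


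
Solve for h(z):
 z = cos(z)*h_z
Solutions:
 h(z) = C1 + Integral(z/cos(z), z)


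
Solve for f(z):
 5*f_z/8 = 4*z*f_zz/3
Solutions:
 f(z) = C1 + C2*z^(47/32)


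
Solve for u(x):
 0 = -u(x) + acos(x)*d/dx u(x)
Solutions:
 u(x) = C1*exp(Integral(1/acos(x), x))


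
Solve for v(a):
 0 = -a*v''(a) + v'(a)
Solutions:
 v(a) = C1 + C2*a^2


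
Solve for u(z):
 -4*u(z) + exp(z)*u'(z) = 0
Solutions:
 u(z) = C1*exp(-4*exp(-z))


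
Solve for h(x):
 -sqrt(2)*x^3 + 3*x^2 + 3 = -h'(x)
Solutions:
 h(x) = C1 + sqrt(2)*x^4/4 - x^3 - 3*x


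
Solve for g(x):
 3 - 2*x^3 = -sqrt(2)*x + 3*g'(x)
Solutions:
 g(x) = C1 - x^4/6 + sqrt(2)*x^2/6 + x


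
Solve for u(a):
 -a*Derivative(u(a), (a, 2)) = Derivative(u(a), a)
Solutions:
 u(a) = C1 + C2*log(a)


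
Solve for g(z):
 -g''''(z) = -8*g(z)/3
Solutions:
 g(z) = C1*exp(-6^(3/4)*z/3) + C2*exp(6^(3/4)*z/3) + C3*sin(6^(3/4)*z/3) + C4*cos(6^(3/4)*z/3)


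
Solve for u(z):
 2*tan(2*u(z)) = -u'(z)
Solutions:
 u(z) = -asin(C1*exp(-4*z))/2 + pi/2
 u(z) = asin(C1*exp(-4*z))/2


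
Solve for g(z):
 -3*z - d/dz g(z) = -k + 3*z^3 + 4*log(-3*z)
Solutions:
 g(z) = C1 - 3*z^4/4 - 3*z^2/2 + z*(k - 4*log(3) + 4) - 4*z*log(-z)


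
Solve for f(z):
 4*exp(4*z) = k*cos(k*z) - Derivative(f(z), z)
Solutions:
 f(z) = C1 - exp(4*z) + sin(k*z)


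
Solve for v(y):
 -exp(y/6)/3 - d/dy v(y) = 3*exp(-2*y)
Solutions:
 v(y) = C1 - 2*exp(y/6) + 3*exp(-2*y)/2


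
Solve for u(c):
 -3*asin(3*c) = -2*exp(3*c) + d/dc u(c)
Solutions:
 u(c) = C1 - 3*c*asin(3*c) - sqrt(1 - 9*c^2) + 2*exp(3*c)/3


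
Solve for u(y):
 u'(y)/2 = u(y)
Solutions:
 u(y) = C1*exp(2*y)


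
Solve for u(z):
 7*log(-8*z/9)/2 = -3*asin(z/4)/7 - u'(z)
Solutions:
 u(z) = C1 - 7*z*log(-z)/2 - 3*z*asin(z/4)/7 - 21*z*log(2)/2 + 7*z/2 + 7*z*log(3) - 3*sqrt(16 - z^2)/7


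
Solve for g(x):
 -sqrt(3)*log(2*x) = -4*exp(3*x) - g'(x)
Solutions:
 g(x) = C1 + sqrt(3)*x*log(x) + sqrt(3)*x*(-1 + log(2)) - 4*exp(3*x)/3


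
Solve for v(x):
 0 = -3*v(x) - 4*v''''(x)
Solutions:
 v(x) = (C1*sin(3^(1/4)*x/2) + C2*cos(3^(1/4)*x/2))*exp(-3^(1/4)*x/2) + (C3*sin(3^(1/4)*x/2) + C4*cos(3^(1/4)*x/2))*exp(3^(1/4)*x/2)


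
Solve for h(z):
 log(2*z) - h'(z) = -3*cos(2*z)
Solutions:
 h(z) = C1 + z*log(z) - z + z*log(2) + 3*sin(2*z)/2


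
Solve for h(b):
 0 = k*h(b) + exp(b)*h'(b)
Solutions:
 h(b) = C1*exp(k*exp(-b))


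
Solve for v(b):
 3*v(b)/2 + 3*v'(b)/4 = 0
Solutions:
 v(b) = C1*exp(-2*b)


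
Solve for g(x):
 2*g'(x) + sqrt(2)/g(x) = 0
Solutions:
 g(x) = -sqrt(C1 - sqrt(2)*x)
 g(x) = sqrt(C1 - sqrt(2)*x)


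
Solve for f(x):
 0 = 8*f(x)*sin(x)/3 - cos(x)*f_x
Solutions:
 f(x) = C1/cos(x)^(8/3)


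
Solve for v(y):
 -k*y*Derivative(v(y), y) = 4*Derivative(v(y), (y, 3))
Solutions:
 v(y) = C1 + Integral(C2*airyai(2^(1/3)*y*(-k)^(1/3)/2) + C3*airybi(2^(1/3)*y*(-k)^(1/3)/2), y)


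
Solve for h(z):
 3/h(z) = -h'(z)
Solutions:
 h(z) = -sqrt(C1 - 6*z)
 h(z) = sqrt(C1 - 6*z)


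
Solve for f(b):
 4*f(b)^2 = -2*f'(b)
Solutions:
 f(b) = 1/(C1 + 2*b)


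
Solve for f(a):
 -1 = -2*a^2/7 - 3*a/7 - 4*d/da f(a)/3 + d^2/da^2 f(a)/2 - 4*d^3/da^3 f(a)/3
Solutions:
 f(a) = C1 - a^3/14 - 27*a^2/112 + 447*a/448 + (C2*sin(sqrt(247)*a/16) + C3*cos(sqrt(247)*a/16))*exp(3*a/16)


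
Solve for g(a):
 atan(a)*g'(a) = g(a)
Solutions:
 g(a) = C1*exp(Integral(1/atan(a), a))


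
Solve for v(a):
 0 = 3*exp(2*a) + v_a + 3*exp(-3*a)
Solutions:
 v(a) = C1 - 3*exp(2*a)/2 + exp(-3*a)


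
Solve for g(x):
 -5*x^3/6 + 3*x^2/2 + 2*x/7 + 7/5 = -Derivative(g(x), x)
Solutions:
 g(x) = C1 + 5*x^4/24 - x^3/2 - x^2/7 - 7*x/5


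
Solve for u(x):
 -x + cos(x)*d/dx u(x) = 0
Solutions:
 u(x) = C1 + Integral(x/cos(x), x)


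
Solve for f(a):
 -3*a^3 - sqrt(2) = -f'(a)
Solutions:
 f(a) = C1 + 3*a^4/4 + sqrt(2)*a


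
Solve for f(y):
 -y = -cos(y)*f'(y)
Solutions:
 f(y) = C1 + Integral(y/cos(y), y)


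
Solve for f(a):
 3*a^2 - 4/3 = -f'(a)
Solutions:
 f(a) = C1 - a^3 + 4*a/3


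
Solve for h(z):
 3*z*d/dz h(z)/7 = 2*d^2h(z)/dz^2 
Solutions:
 h(z) = C1 + C2*erfi(sqrt(21)*z/14)


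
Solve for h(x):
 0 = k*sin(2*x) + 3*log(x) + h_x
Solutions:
 h(x) = C1 + k*cos(2*x)/2 - 3*x*log(x) + 3*x


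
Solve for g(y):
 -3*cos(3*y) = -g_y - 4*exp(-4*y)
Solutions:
 g(y) = C1 + sin(3*y) + exp(-4*y)


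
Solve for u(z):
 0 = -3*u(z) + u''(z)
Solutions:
 u(z) = C1*exp(-sqrt(3)*z) + C2*exp(sqrt(3)*z)


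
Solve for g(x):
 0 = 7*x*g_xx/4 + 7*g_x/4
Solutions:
 g(x) = C1 + C2*log(x)


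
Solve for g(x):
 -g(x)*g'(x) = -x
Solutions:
 g(x) = -sqrt(C1 + x^2)
 g(x) = sqrt(C1 + x^2)


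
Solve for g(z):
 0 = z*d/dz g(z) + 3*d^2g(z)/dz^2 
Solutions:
 g(z) = C1 + C2*erf(sqrt(6)*z/6)


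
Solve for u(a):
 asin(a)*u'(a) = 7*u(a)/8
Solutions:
 u(a) = C1*exp(7*Integral(1/asin(a), a)/8)


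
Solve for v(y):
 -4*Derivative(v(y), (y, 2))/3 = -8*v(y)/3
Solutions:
 v(y) = C1*exp(-sqrt(2)*y) + C2*exp(sqrt(2)*y)


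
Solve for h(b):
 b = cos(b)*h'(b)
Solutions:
 h(b) = C1 + Integral(b/cos(b), b)


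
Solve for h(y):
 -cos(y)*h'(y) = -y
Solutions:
 h(y) = C1 + Integral(y/cos(y), y)


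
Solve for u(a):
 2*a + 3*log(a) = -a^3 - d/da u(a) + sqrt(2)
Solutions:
 u(a) = C1 - a^4/4 - a^2 - 3*a*log(a) + sqrt(2)*a + 3*a


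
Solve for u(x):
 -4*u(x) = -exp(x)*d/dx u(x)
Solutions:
 u(x) = C1*exp(-4*exp(-x))


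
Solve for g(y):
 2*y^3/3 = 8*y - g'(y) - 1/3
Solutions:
 g(y) = C1 - y^4/6 + 4*y^2 - y/3


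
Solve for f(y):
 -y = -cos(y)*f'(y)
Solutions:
 f(y) = C1 + Integral(y/cos(y), y)


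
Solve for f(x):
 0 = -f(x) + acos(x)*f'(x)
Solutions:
 f(x) = C1*exp(Integral(1/acos(x), x))


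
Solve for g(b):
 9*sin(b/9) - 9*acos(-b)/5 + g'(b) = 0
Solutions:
 g(b) = C1 + 9*b*acos(-b)/5 + 9*sqrt(1 - b^2)/5 + 81*cos(b/9)


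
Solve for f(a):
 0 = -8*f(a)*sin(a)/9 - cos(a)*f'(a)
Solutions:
 f(a) = C1*cos(a)^(8/9)


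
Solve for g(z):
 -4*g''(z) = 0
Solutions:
 g(z) = C1 + C2*z


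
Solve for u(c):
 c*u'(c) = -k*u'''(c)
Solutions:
 u(c) = C1 + Integral(C2*airyai(c*(-1/k)^(1/3)) + C3*airybi(c*(-1/k)^(1/3)), c)


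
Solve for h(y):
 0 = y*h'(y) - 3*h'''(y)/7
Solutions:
 h(y) = C1 + Integral(C2*airyai(3^(2/3)*7^(1/3)*y/3) + C3*airybi(3^(2/3)*7^(1/3)*y/3), y)


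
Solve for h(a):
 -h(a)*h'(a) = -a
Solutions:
 h(a) = -sqrt(C1 + a^2)
 h(a) = sqrt(C1 + a^2)


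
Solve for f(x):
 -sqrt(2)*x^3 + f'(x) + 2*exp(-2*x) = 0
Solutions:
 f(x) = C1 + sqrt(2)*x^4/4 + exp(-2*x)


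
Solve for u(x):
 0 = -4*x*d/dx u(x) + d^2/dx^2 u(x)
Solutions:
 u(x) = C1 + C2*erfi(sqrt(2)*x)


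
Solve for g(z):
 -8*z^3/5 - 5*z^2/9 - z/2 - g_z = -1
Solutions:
 g(z) = C1 - 2*z^4/5 - 5*z^3/27 - z^2/4 + z


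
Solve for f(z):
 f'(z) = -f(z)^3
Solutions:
 f(z) = -sqrt(2)*sqrt(-1/(C1 - z))/2
 f(z) = sqrt(2)*sqrt(-1/(C1 - z))/2


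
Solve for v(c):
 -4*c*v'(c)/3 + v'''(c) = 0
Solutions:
 v(c) = C1 + Integral(C2*airyai(6^(2/3)*c/3) + C3*airybi(6^(2/3)*c/3), c)


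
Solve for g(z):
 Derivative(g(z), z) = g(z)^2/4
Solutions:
 g(z) = -4/(C1 + z)


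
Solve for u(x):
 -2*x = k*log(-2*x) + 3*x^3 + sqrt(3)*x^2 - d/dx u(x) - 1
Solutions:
 u(x) = C1 + k*x*log(-x) + 3*x^4/4 + sqrt(3)*x^3/3 + x^2 + x*(-k + k*log(2) - 1)


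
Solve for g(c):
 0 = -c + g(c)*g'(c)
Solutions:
 g(c) = -sqrt(C1 + c^2)
 g(c) = sqrt(C1 + c^2)


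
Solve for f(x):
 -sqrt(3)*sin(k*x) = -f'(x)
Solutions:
 f(x) = C1 - sqrt(3)*cos(k*x)/k


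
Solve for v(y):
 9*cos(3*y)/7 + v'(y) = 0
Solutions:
 v(y) = C1 - 3*sin(3*y)/7


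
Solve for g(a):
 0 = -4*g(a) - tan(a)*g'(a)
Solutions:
 g(a) = C1/sin(a)^4


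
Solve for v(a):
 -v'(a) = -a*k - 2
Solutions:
 v(a) = C1 + a^2*k/2 + 2*a


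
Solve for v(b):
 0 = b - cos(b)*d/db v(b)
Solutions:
 v(b) = C1 + Integral(b/cos(b), b)


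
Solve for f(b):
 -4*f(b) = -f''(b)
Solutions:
 f(b) = C1*exp(-2*b) + C2*exp(2*b)


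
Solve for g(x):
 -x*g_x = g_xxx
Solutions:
 g(x) = C1 + Integral(C2*airyai(-x) + C3*airybi(-x), x)


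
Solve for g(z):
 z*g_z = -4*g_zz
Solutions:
 g(z) = C1 + C2*erf(sqrt(2)*z/4)


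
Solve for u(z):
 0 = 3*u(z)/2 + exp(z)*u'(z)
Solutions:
 u(z) = C1*exp(3*exp(-z)/2)


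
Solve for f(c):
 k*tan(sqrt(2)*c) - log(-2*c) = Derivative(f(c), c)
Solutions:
 f(c) = C1 - c*log(-c) - c*log(2) + c - sqrt(2)*k*log(cos(sqrt(2)*c))/2


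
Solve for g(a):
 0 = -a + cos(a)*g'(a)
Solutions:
 g(a) = C1 + Integral(a/cos(a), a)


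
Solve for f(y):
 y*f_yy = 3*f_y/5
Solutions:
 f(y) = C1 + C2*y^(8/5)


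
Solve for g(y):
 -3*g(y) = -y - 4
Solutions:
 g(y) = y/3 + 4/3


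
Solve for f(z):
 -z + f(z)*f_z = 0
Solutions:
 f(z) = -sqrt(C1 + z^2)
 f(z) = sqrt(C1 + z^2)


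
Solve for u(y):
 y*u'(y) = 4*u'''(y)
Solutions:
 u(y) = C1 + Integral(C2*airyai(2^(1/3)*y/2) + C3*airybi(2^(1/3)*y/2), y)


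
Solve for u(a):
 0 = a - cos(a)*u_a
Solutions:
 u(a) = C1 + Integral(a/cos(a), a)


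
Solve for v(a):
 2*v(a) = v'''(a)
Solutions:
 v(a) = C3*exp(2^(1/3)*a) + (C1*sin(2^(1/3)*sqrt(3)*a/2) + C2*cos(2^(1/3)*sqrt(3)*a/2))*exp(-2^(1/3)*a/2)
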